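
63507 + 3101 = 66608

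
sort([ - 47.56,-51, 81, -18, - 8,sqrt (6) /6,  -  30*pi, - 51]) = [ - 30*pi ,-51, - 51, - 47.56,-18,-8,sqrt (6 ) /6, 81]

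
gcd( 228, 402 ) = 6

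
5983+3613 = 9596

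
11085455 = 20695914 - 9610459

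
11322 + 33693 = 45015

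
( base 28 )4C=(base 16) 7C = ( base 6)324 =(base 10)124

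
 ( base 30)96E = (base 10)8294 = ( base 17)1bbf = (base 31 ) 8jh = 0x2066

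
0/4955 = 0 = 0.00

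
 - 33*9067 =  - 299211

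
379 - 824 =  - 445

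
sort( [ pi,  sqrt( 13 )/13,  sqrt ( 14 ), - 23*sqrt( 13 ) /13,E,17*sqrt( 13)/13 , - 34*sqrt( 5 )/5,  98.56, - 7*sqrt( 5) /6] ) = [ - 34*sqrt(5 )/5,-23 * sqrt(13) /13, - 7 *sqrt(5 )/6, sqrt( 13 ) /13,E, pi,  sqrt( 14 ), 17*sqrt( 13)/13,98.56 ]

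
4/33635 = 4/33635  =  0.00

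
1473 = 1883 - 410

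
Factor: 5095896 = 2^3 *3^1 * 13^1 * 16333^1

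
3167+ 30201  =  33368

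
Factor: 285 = 3^1 * 5^1 *19^1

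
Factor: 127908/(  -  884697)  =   - 12/83 = -2^2*3^1*83^( - 1)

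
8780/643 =8780/643= 13.65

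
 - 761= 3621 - 4382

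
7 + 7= 14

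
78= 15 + 63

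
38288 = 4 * 9572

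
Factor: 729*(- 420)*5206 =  - 2^3* 3^7 * 5^1*7^1*19^1*137^1=- 1593973080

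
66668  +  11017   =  77685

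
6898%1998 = 904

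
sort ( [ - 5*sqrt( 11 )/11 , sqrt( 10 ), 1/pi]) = [ - 5 * sqrt( 11 )/11,1/pi,sqrt( 10 )] 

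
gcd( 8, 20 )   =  4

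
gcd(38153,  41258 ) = 1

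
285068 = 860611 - 575543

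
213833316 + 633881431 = 847714747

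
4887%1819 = 1249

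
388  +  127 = 515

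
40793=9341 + 31452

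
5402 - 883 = 4519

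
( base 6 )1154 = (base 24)BM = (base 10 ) 286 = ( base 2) 100011110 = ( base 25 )BB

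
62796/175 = 358+146/175 = 358.83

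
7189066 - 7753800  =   - 564734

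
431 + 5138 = 5569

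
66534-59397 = 7137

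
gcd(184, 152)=8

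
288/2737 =288/2737 = 0.11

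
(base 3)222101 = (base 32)M8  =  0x2C8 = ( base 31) mu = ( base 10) 712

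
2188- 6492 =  - 4304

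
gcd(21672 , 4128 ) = 1032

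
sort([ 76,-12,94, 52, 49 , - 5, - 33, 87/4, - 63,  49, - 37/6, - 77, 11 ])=[- 77, - 63, - 33,  -  12,-37/6,-5, 11, 87/4, 49  ,  49, 52, 76 , 94 ] 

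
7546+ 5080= 12626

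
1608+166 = 1774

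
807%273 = 261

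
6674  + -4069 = 2605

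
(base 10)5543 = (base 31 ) 5NP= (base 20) dh3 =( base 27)7g8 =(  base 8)12647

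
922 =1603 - 681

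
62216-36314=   25902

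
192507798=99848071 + 92659727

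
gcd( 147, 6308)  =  1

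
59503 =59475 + 28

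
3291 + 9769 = 13060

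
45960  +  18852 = 64812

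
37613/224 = 37613/224 = 167.92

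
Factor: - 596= - 2^2*149^1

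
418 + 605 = 1023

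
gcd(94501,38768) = 1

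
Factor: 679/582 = 7/6 = 2^( - 1)*3^( - 1)*7^1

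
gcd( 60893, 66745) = 7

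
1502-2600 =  - 1098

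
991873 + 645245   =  1637118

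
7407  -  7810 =-403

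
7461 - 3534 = 3927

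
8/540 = 2/135 = 0.01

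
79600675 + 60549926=140150601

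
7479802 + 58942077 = 66421879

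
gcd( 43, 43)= 43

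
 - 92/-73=92/73 = 1.26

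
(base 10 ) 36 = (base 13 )2a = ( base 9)40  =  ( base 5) 121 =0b100100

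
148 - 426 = - 278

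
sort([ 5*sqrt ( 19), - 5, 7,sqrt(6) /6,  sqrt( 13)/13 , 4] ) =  [ - 5,sqrt(13 )/13, sqrt ( 6)/6,4,7, 5*sqrt(19 )]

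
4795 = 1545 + 3250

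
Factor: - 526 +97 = -3^1*11^1*13^1 = -429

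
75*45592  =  3419400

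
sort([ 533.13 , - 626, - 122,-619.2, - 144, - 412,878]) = [-626, - 619.2, - 412, - 144, - 122, 533.13, 878 ]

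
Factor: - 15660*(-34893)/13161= 182141460/4387=2^2*3^4 *5^1*29^1*41^( - 1)*107^( -1)*3877^1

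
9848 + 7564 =17412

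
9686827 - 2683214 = 7003613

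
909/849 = 303/283 = 1.07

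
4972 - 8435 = -3463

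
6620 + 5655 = 12275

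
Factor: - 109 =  - 109^1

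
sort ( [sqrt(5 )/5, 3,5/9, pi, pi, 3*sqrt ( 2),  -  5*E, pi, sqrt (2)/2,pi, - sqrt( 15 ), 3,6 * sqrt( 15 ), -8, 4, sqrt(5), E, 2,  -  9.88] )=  [ - 5*E,  -  9.88,  -  8 ,- sqrt( 15),sqrt( 5 )/5,5/9,sqrt( 2)/2,2,sqrt (5) , E, 3, 3, pi,pi,pi, pi , 4 , 3*sqrt(2 ), 6 *sqrt(15)]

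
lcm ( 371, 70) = 3710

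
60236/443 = 60236/443 =135.97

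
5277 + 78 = 5355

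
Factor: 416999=11^1*167^1*227^1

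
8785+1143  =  9928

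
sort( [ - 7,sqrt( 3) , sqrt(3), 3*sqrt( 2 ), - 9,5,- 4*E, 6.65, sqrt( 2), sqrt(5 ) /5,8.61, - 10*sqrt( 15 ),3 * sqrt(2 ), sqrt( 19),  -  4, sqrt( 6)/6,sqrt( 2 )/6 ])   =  [ - 10*sqrt (15) , - 4 * E, - 9,-7, - 4,sqrt ( 2)/6 , sqrt(6) /6, sqrt( 5 )/5, sqrt( 2 ),sqrt( 3 ), sqrt( 3), 3*sqrt( 2), 3 *sqrt(2), sqrt( 19 ),5,6.65,8.61 ] 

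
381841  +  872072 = 1253913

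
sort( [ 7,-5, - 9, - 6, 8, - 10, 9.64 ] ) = [ - 10, - 9,  -  6 , - 5,7, 8, 9.64] 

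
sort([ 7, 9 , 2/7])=[ 2/7,7,9]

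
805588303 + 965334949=1770923252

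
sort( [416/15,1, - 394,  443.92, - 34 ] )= [ - 394, - 34  ,  1, 416/15,443.92]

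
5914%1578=1180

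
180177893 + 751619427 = 931797320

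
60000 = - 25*(  -  2400)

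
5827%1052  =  567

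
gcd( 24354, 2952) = 738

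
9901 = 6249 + 3652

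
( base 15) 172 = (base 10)332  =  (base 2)101001100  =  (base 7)653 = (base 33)a2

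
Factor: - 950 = -2^1* 5^2*19^1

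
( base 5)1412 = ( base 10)232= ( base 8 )350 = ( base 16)e8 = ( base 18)CG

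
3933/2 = 1966+1/2=1966.50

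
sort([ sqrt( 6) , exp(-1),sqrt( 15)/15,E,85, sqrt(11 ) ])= [ sqrt (15) /15,exp( - 1 ) , sqrt( 6),E, sqrt(11 ),85]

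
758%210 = 128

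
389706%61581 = 20220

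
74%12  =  2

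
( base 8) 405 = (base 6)1113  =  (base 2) 100000101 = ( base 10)261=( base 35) 7G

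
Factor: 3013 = 23^1*131^1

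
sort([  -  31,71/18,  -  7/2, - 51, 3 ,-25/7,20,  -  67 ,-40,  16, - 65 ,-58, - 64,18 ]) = [ - 67,-65,  -  64, - 58, - 51,  -  40, - 31, - 25/7,-7/2,3,71/18,16,18, 20 ] 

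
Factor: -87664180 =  - 2^2*5^1*4383209^1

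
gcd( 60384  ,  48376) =8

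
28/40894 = 2/2921 = 0.00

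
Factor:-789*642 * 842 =-426504996=- 2^2* 3^2*107^1*263^1*421^1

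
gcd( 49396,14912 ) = 932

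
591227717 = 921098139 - 329870422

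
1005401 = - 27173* ( - 37)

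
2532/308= 633/77 = 8.22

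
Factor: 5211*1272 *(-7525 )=-49878649800 = -2^3*3^4*5^2 * 7^1*43^1*53^1*193^1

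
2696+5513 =8209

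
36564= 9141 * 4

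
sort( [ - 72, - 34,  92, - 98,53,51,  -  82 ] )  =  [ - 98, - 82,-72, - 34,51,53,92] 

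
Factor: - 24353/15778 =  - 2^( - 1)  *  23^( - 1)*71^1=- 71/46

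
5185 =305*17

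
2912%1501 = 1411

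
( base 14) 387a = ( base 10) 9908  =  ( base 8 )23264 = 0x26b4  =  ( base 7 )40613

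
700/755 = 140/151 = 0.93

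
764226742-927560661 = - 163333919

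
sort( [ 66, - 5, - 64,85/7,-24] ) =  [-64, - 24, - 5,85/7, 66]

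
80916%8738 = 2274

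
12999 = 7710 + 5289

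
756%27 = 0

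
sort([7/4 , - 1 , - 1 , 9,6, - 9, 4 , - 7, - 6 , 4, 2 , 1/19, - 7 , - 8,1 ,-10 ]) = [ - 10,  -  9, - 8, - 7, - 7, - 6, - 1,  -  1,1/19,1,7/4  ,  2,  4, 4, 6,9]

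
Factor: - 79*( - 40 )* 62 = 195920 = 2^4  *5^1*31^1*79^1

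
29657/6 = 4942+5/6 = 4942.83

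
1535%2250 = 1535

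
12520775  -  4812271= 7708504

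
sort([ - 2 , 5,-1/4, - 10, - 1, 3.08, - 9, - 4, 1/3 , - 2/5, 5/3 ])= [ - 10,  -  9,-4,-2, - 1, - 2/5, -1/4, 1/3, 5/3,3.08, 5 ]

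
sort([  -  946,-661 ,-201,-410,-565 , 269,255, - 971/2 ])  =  [-946,  -  661, - 565 , - 971/2,- 410, - 201, 255,269 ] 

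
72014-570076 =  - 498062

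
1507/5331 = 1507/5331 = 0.28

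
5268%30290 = 5268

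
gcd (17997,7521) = 3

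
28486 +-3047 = 25439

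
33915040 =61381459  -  27466419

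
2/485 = 2/485 = 0.00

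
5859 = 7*837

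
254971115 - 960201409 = -705230294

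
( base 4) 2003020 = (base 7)33316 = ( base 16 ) 20c8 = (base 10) 8392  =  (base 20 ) 10jc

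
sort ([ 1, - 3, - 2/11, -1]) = [-3, - 1, - 2/11, 1 ] 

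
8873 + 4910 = 13783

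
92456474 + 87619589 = 180076063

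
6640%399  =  256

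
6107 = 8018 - 1911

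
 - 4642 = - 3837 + -805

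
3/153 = 1/51 = 0.02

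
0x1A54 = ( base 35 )5hk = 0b1101001010100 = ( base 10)6740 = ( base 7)25436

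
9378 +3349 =12727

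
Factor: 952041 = 3^1*29^1*31^1*353^1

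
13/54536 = 13/54536 = 0.00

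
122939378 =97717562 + 25221816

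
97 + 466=563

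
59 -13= 46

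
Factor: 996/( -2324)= - 3/7 = - 3^1*7^( - 1 ) 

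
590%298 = 292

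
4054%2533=1521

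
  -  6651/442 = -6651/442= -15.05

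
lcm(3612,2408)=7224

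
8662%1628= 522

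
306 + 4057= 4363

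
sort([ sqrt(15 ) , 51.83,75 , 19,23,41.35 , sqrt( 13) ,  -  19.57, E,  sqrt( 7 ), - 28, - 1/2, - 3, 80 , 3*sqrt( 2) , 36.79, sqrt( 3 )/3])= [ - 28,  -  19.57, - 3,- 1/2 , sqrt( 3 )/3,sqrt( 7),E, sqrt( 13 ), sqrt( 15) , 3*sqrt( 2 ) , 19,23,36.79, 41.35, 51.83,75  ,  80]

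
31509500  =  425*74140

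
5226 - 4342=884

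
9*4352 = 39168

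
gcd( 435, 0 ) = 435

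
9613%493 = 246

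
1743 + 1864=3607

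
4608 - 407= 4201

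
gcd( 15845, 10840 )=5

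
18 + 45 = 63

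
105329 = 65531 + 39798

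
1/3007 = 1/3007 = 0.00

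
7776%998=790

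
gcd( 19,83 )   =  1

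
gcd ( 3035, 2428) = 607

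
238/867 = 14/51 = 0.27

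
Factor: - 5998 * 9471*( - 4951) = 2^1*3^1*7^1*11^1*41^1*2999^1*4951^1 = 281251744158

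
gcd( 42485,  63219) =1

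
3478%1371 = 736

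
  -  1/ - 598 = 1/598 = 0.00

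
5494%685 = 14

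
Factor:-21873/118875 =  - 5^( - 3 )*23^1 = - 23/125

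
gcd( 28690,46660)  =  10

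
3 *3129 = 9387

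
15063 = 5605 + 9458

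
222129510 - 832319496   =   - 610189986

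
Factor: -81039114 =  - 2^1*3^2*13^1 * 346321^1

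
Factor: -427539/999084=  - 2^( - 2) * 7^1 *20359^1*83257^( - 1)=- 142513/333028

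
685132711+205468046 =890600757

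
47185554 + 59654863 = 106840417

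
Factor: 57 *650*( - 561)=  - 2^1 * 3^2*5^2*11^1*13^1*17^1*19^1 = -  20785050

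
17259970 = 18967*910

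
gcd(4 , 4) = 4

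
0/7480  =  0 = 0.00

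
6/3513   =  2/1171 =0.00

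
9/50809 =9/50809 = 0.00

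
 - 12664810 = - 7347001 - 5317809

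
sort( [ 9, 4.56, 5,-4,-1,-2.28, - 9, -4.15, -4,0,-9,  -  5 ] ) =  [  -  9, - 9, - 5,-4.15, - 4,-4, - 2.28, - 1 , 0, 4.56, 5, 9] 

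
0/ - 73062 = 0/1 =-0.00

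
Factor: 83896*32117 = 2^3*10487^1*32117^1 = 2694487832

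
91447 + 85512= 176959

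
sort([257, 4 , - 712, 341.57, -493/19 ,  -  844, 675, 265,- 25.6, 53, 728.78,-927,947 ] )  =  [ - 927, - 844, - 712 ,-493/19, - 25.6, 4, 53, 257,265, 341.57, 675,728.78, 947 ]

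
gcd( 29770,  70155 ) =5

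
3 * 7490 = 22470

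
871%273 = 52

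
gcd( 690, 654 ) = 6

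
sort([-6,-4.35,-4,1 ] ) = [ -6 ,-4.35 , - 4,1]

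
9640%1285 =645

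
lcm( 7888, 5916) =23664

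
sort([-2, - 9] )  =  [ - 9, - 2] 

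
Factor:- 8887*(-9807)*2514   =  2^1*3^2* 7^1 * 419^1*467^1*8887^1 = 219107189826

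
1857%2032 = 1857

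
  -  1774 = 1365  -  3139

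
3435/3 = 1145 = 1145.00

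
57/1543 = 57/1543 = 0.04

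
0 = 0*1976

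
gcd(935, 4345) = 55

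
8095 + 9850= 17945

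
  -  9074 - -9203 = 129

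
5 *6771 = 33855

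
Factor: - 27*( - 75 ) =3^4* 5^2 = 2025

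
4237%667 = 235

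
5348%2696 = 2652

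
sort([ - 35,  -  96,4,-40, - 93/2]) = [ - 96,-93/2, - 40, - 35,4]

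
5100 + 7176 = 12276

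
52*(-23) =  -1196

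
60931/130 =468 + 7/10= 468.70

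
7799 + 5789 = 13588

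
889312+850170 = 1739482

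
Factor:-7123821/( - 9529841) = 3^1*29^1*431^(  -  1)* 22111^( - 1 ) * 81883^1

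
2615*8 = 20920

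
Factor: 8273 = 8273^1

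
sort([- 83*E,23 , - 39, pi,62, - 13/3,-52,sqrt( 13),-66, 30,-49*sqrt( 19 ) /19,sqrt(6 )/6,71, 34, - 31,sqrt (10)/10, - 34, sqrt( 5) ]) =[ - 83*E,-66, - 52, -39,-34,-31, - 49*sqrt( 19) /19, - 13/3, sqrt( 10)/10, sqrt(6)/6, sqrt(5), pi, sqrt ( 13), 23,30, 34,  62,71]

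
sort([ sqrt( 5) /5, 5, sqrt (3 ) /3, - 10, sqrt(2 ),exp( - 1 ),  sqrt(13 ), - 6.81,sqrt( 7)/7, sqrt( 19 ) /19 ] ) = [ - 10, - 6.81 , sqrt( 19) /19,  exp ( - 1), sqrt( 7 )/7,sqrt ( 5 ) /5, sqrt( 3)/3 , sqrt( 2 ),sqrt(13 ), 5] 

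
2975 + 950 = 3925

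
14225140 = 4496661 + 9728479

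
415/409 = 415/409 = 1.01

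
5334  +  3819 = 9153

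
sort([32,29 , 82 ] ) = [29,32,82]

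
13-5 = 8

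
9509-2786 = 6723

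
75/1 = 75 = 75.00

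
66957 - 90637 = -23680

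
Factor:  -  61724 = - 2^2*13^1 * 1187^1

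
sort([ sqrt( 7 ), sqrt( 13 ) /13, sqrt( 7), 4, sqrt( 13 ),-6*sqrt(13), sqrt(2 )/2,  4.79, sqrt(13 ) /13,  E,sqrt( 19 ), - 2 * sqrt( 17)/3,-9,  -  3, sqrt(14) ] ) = [ - 6 * sqrt( 13),- 9, - 3, - 2  *sqrt ( 17)/3, sqrt(13 ) /13, sqrt(13 )/13, sqrt( 2 )/2, sqrt( 7), sqrt( 7), E,sqrt ( 13), sqrt( 14),4, sqrt( 19),4.79] 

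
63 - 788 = - 725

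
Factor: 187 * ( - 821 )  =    -  153527 = - 11^1*17^1*821^1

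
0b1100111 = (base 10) 103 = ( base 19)58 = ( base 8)147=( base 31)3a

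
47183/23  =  2051+10/23 = 2051.43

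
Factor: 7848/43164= 2/11 = 2^1*11^ ( - 1 )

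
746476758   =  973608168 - 227131410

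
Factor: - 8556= - 2^2*3^1 * 23^1*31^1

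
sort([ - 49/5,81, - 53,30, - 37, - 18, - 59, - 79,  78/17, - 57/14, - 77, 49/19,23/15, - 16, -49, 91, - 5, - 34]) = [ - 79, - 77, - 59,-53, - 49, - 37,- 34,-18, - 16, - 49/5, - 5, - 57/14,  23/15, 49/19, 78/17, 30,81,91 ]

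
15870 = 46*345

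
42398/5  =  8479 + 3/5 = 8479.60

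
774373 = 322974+451399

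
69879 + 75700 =145579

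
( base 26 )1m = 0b110000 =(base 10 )48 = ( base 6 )120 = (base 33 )1f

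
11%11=0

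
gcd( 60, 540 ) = 60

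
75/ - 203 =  - 1+128/203 = - 0.37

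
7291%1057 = 949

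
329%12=5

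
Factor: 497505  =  3^1*5^1*17^1*1951^1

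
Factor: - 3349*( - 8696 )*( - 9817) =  - 2^3*17^1*197^1*1087^1*9817^1 = -285899548568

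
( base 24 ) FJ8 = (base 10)9104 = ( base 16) 2390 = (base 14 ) 3464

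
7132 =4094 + 3038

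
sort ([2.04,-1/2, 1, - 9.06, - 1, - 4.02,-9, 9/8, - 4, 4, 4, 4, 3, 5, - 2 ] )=[-9.06,-9,-4.02,-4,  -  2,-1, - 1/2, 1 , 9/8,2.04,3,4,  4,4,5 ] 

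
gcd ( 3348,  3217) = 1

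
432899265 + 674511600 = 1107410865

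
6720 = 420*16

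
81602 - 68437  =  13165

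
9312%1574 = 1442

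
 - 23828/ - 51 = 23828/51 = 467.22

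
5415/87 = 62+7/29 = 62.24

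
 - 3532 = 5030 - 8562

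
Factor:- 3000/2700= - 10/9 = - 2^1*3^( - 2 ) *5^1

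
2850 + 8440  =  11290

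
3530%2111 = 1419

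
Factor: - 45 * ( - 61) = 2745= 3^2 * 5^1*61^1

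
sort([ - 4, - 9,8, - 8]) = [ - 9,-8, - 4,8]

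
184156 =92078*2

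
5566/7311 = 5566/7311 = 0.76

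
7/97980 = 7/97980 = 0.00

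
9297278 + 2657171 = 11954449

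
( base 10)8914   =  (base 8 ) 21322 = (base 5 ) 241124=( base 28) BAA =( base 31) 98H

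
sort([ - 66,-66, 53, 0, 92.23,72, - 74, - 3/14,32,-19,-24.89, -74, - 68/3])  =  [ - 74, - 74, - 66,  -  66, - 24.89,-68/3,  -  19, - 3/14, 0,32,53,72, 92.23 ] 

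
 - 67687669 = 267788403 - 335476072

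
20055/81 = 247 + 16/27 = 247.59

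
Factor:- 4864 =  - 2^8*19^1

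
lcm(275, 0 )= 0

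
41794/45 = 41794/45 = 928.76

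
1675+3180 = 4855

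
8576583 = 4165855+4410728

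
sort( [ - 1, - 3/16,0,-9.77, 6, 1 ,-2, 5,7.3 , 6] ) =[ - 9.77, - 2, - 1,- 3/16, 0,1 , 5,6, 6,7.3 ] 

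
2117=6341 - 4224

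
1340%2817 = 1340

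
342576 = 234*1464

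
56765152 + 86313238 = 143078390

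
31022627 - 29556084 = 1466543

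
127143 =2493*51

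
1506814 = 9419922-7913108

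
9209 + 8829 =18038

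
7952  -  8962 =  - 1010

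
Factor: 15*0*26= 0 = 0^1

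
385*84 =32340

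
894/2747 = 894/2747 = 0.33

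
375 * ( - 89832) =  - 33687000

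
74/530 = 37/265 = 0.14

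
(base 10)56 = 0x38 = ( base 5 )211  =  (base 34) 1M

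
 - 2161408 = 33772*( - 64 ) 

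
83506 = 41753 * 2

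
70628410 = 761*92810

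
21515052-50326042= - 28810990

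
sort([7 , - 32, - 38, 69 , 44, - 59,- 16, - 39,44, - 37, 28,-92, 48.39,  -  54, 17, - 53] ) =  [  -  92,-59,-54 ,- 53, - 39,-38,  -  37,  -  32, - 16,7,17,28,44 , 44,48.39, 69 ] 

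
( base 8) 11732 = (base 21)BB0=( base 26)7dc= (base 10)5082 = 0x13DA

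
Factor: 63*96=6048 = 2^5 * 3^3*7^1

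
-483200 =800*( - 604)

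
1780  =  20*89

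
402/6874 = 201/3437=0.06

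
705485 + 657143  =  1362628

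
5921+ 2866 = 8787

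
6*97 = 582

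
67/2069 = 67/2069 = 0.03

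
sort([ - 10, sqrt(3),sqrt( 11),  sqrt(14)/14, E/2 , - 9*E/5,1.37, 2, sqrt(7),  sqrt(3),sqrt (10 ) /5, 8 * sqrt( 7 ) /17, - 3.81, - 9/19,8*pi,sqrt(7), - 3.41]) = [ - 10, - 9 * E/5, - 3.81, - 3.41, - 9/19 , sqrt ( 14 ) /14, sqrt(10 )/5,  8*sqrt( 7) /17, E/2, 1.37, sqrt( 3), sqrt( 3), 2, sqrt ( 7), sqrt(7),sqrt(11),8*pi]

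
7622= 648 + 6974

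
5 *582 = 2910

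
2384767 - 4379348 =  - 1994581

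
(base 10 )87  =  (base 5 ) 322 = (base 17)52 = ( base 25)3C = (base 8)127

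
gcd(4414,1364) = 2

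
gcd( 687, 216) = 3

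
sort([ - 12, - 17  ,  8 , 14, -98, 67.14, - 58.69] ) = [ - 98,-58.69, - 17, - 12, 8,  14 , 67.14 ]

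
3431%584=511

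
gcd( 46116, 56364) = 5124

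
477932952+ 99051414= 576984366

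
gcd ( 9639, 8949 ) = 3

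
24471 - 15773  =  8698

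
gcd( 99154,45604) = 2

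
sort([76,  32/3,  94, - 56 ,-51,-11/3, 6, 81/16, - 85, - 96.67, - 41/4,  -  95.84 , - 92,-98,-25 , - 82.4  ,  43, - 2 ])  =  [ - 98, - 96.67, - 95.84, - 92, - 85, - 82.4, - 56, - 51,-25, - 41/4, - 11/3, - 2,  81/16,6,32/3, 43,76,94 ] 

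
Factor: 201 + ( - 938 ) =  - 11^1 * 67^1  =  -737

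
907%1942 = 907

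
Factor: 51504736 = 2^5* 1609523^1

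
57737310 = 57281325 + 455985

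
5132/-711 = -5132/711 = -7.22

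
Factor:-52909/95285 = -5^( -1 )*17^( - 1 )*19^( - 1) *59^ (  -  1)*157^1*337^1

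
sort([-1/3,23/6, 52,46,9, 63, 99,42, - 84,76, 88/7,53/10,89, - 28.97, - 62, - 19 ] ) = [ - 84,- 62 ,-28.97, -19, -1/3 , 23/6,53/10,9, 88/7,42 , 46,  52,  63, 76,89,99 ] 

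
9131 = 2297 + 6834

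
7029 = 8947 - 1918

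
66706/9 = 66706/9 =7411.78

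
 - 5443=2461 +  - 7904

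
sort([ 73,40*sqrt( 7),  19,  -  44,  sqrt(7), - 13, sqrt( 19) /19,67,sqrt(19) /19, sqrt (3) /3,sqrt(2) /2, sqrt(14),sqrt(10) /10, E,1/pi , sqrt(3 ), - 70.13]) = [ - 70.13, - 44, - 13,sqrt ( 19 ) /19,  sqrt(19)/19,sqrt(10) /10,  1/pi,sqrt(3)/3,sqrt ( 2 )/2,sqrt(3),sqrt( 7 ), E, sqrt(14),19, 67 , 73,40*sqrt( 7 ) ]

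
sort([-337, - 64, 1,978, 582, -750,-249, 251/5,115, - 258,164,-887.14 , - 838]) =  [-887.14,  -  838,-750,-337,- 258,  -  249, - 64,1 , 251/5,115,164,582, 978]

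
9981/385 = 9981/385=25.92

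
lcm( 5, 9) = 45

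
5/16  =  5/16   =  0.31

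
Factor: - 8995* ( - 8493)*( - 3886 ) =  - 296869163010 = - 2^1* 3^1*5^1*7^1*19^1*29^1  *  67^1*149^1* 257^1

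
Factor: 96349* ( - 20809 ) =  - 2004926341 = -11^1 * 19^1*461^1 *20809^1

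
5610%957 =825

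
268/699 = 268/699=0.38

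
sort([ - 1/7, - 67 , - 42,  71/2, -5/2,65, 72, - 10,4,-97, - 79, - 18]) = [-97, - 79, - 67,-42, - 18, - 10, - 5/2, - 1/7, 4  ,  71/2, 65,72 ] 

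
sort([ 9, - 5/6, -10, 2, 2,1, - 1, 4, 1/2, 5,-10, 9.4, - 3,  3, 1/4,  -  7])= [ - 10, - 10, - 7, - 3, - 1,  -  5/6,1/4,  1/2,1, 2, 2, 3, 4,  5, 9, 9.4]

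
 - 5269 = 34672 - 39941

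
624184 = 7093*88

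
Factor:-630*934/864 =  - 2^(-3 )*3^(  -  1)*5^1*7^1 * 467^1 = -16345/24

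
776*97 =75272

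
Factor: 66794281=66794281^1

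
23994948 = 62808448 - 38813500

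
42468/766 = 21234/383 = 55.44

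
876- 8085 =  - 7209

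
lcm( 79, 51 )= 4029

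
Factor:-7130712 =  - 2^3 *3^1 *297113^1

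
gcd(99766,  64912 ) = 2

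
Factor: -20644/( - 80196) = 5161/20049 = 3^(-1) * 13^1*41^( - 1 )*163^(- 1)*397^1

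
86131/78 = 86131/78 = 1104.24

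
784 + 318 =1102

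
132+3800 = 3932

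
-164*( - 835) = 136940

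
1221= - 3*(  -  407)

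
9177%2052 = 969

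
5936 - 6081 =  - 145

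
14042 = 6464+7578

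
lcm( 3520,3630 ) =116160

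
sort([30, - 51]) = [ - 51, 30]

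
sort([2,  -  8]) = [- 8,2 ]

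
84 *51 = 4284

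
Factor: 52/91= 4/7 = 2^2 * 7^( - 1) 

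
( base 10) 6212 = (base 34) 5CO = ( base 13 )2a9b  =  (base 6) 44432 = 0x1844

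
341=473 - 132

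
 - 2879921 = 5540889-8420810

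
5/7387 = 5/7387 = 0.00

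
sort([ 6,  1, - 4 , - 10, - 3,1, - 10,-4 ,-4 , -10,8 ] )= [  -  10, - 10,-10, - 4, - 4, - 4, - 3,1,1,6,  8 ]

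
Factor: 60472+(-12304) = 48168 = 2^3*3^3*223^1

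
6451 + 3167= 9618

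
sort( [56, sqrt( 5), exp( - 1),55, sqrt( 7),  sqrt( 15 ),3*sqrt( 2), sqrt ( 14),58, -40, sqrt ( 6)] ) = [ - 40, exp( - 1), sqrt( 5), sqrt( 6 ), sqrt( 7), sqrt(14), sqrt( 15 ), 3  *  sqrt( 2), 55,56,58] 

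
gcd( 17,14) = 1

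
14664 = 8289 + 6375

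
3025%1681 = 1344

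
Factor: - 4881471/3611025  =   - 1627157/1203675 = -3^( - 1)*5^( - 2 )*7^1*11^( - 1)*1459^( - 1)*232451^1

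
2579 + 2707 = 5286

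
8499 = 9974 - 1475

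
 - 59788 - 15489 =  - 75277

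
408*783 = 319464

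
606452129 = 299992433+306459696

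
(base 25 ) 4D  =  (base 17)6b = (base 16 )71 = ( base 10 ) 113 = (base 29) 3q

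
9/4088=9/4088 = 0.00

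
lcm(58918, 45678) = 4065342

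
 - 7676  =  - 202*38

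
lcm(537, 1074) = 1074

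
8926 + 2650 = 11576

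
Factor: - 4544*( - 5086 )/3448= 2^4* 71^1 * 431^(-1 ) * 2543^1 = 2888848/431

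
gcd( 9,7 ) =1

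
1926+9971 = 11897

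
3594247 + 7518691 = 11112938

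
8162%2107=1841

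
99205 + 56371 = 155576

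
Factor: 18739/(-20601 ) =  - 2677/2943 = - 3^( - 3 )*109^(- 1 ) * 2677^1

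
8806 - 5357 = 3449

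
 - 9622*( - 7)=67354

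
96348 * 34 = 3275832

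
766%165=106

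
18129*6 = 108774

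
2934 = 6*489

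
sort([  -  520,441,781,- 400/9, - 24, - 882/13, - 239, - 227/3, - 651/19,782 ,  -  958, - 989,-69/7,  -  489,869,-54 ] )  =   [ - 989, - 958,- 520,-489, - 239,-227/3,  -  882/13, -54,-400/9, - 651/19, - 24,  -  69/7, 441,781,782,869]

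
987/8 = 123 + 3/8 = 123.38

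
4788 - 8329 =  - 3541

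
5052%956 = 272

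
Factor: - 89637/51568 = -2^( - 4)*3^1*11^( - 1 )*293^( - 1) * 29879^1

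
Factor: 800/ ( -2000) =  - 2^1 * 5^ ( - 1 ) = - 2/5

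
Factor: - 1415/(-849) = 5/3 = 3^(  -  1 )*5^1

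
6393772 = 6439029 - 45257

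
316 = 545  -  229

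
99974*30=2999220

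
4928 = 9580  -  4652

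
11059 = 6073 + 4986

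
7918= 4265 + 3653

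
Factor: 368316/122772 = 3^1  =  3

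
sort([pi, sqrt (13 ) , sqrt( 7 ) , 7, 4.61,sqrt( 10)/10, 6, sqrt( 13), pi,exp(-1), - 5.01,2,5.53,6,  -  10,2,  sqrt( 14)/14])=[  -  10,-5.01,sqrt(14 )/14 , sqrt ( 10 )/10, exp(-1 ),  2, 2,sqrt( 7 ),pi , pi, sqrt(13), sqrt(13), 4.61, 5.53, 6,  6,7] 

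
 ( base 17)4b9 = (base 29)1hi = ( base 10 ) 1352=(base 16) 548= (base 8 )2510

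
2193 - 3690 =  - 1497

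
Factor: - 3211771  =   - 3211771^1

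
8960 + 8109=17069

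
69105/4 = 17276 + 1/4 =17276.25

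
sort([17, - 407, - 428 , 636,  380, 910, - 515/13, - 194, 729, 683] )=[ - 428, - 407, - 194,-515/13,17, 380, 636 , 683,  729, 910] 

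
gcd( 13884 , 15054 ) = 78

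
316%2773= 316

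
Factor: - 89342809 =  - 89342809^1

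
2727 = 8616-5889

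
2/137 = 2/137 = 0.01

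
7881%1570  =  31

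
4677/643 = 4677/643 =7.27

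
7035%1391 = 80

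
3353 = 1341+2012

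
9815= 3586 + 6229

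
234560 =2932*80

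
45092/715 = 45092/715 = 63.07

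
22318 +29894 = 52212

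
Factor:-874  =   - 2^1*19^1 *23^1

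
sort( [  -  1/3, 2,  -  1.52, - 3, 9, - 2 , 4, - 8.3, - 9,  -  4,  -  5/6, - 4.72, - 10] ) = [ - 10, - 9,-8.3, - 4.72, - 4, - 3,- 2,-1.52,-5/6,  -  1/3, 2, 4,9]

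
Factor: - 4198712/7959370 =-2^2 * 5^(  -  1 )* 7^2*10711^1*795937^(-1 ) = - 2099356/3979685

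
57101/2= 57101/2=28550.50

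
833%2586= 833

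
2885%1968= 917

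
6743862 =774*8713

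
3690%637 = 505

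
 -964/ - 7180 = 241/1795= 0.13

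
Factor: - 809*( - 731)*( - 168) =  - 2^3*3^1 * 7^1*17^1 * 43^1*809^1 = - 99351672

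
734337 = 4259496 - 3525159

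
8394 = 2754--5640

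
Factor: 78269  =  23^1*41^1*83^1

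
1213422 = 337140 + 876282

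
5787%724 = 719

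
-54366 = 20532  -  74898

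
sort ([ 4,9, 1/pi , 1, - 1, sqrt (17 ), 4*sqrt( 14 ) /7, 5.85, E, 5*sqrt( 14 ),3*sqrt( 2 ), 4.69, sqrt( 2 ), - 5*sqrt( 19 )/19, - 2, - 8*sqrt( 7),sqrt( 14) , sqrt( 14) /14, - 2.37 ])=[ - 8*sqrt(7 ), - 2.37, - 2, - 5* sqrt(19) /19 ,-1, sqrt( 14) /14, 1/pi, 1,sqrt( 2), 4*sqrt( 14 ) /7, E,sqrt( 14), 4,sqrt( 17 ), 3*sqrt(2 ), 4.69,5.85,9, 5*sqrt( 14) ] 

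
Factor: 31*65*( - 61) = - 122915 = - 5^1*13^1 * 31^1*  61^1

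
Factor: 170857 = 170857^1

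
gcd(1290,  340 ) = 10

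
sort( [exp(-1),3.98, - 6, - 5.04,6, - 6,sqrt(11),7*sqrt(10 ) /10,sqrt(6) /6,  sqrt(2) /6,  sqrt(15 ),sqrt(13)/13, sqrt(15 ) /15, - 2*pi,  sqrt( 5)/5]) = [ - 2*pi,-6,  -  6, - 5.04,sqrt(2)/6, sqrt(15) /15, sqrt( 13) /13, exp( - 1),sqrt( 6)/6,sqrt(5) /5,7*sqrt( 10) /10, sqrt(11 ), sqrt(15 ),  3.98,6 ] 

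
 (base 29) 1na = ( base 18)4c6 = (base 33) 1D0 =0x5EE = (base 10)1518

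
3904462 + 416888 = 4321350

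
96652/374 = 48326/187= 258.43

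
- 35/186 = -35/186=-0.19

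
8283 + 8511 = 16794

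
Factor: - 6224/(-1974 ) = 2^3 * 3^ ( - 1 ) * 7^( - 1) * 47^( - 1 )*389^1 = 3112/987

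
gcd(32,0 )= 32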